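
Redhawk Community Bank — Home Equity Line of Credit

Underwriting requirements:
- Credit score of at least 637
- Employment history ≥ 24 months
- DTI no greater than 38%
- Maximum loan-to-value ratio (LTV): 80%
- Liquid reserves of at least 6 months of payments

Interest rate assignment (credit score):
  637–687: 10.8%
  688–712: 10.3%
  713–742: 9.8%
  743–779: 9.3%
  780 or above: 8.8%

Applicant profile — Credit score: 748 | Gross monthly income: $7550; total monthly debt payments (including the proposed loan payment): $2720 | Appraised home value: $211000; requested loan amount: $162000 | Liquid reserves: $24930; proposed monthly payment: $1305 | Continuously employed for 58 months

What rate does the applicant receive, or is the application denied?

Credit score 748 ≥ 637 (meets minimum)
DTI = 2,720/7,550 = 36% ≤ 38%
Employment 58 ≥ 24 months
Loan-to-value = 162,000/211,000 = 76.8% — pass (80% max)
Liquid reserves cover 24,930/1,305 = 19.1 months — ≥ 6 required
All requirements met. Score 748 falls in the 743–779 tier → 9.3%.

Approved at 9.3%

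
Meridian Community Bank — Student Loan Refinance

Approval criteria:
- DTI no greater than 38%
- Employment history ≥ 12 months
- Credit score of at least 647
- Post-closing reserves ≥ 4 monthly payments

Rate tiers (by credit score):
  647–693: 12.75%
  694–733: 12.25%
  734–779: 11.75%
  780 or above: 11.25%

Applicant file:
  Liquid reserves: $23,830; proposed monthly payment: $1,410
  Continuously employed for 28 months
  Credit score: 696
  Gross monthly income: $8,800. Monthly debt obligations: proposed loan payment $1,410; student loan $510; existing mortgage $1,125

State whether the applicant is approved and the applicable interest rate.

Approved at 12.25%

Credit score 696 ≥ 647 (meets minimum)
Liquid reserves cover 23,830/1,410 = 16.9 months — ≥ 4 required
Total monthly debts = (1,410 + 510 + 1,125) = 3,045. DTI = 3,045/8,800 = 34.6% ≤ 38%
Employment 28 ≥ 12 months
All requirements met. Score 696 falls in the 694–733 tier → 12.25%.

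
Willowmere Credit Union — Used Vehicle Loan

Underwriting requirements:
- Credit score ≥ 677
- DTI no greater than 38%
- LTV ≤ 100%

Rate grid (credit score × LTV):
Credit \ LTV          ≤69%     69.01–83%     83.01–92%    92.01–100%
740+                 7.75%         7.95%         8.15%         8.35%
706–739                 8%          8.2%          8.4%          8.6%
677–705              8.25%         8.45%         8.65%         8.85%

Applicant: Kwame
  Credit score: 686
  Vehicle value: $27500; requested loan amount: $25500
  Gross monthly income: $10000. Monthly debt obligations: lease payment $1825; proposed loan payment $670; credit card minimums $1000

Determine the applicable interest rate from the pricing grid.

8.85%

Credit score 686 ≥ 677; Total monthly debts = (1,825 + 670 + 1,000) = 3,495. DTI = 3,495/10,000 = 35% ≤ 38%
Loan-to-value = 25,500/27,500 = 92.7% — pass (100% max)
Score 686 is in the 677–705 band; LTV 92.7% is in the 92.01–100% band → 8.85%.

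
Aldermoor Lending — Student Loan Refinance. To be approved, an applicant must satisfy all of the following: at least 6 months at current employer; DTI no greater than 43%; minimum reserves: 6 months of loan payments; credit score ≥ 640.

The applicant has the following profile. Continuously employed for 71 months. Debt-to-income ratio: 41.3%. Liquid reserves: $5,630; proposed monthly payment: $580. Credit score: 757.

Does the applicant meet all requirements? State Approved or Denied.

Employment 71 ≥ 6 months
DTI 41.3% ≤ 43%
Liquid reserves cover 5,630/580 = 9.7 months — ≥ 6 required
Credit score 757 ≥ 640 (meets)
All criteria satisfied.

Approved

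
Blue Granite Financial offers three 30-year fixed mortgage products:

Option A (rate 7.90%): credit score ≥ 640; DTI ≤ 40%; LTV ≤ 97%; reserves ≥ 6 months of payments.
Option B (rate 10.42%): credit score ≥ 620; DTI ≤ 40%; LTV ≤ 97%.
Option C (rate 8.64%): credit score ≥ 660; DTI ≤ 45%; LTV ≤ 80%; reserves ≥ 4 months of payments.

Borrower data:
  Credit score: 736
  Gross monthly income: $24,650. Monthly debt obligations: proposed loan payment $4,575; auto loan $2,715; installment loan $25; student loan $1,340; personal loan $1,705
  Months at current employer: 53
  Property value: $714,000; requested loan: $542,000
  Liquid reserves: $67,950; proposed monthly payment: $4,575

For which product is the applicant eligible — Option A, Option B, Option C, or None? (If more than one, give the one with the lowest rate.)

Total debts = (4,575 + 2,715 + 25 + 1,340 + 1,705) = 10,360; DTI = 10,360/24,650 = 42%.
LTV = 542,000/714,000 = 75.9%.
Reserves = 67,950/4,575 = 14.9 months.
Option A: score 736 ≥ 640; DTI 42% > 40%; LTV 75.9% ≤ 97%; reserves 14.9 ≥ 6 mo → does not qualify.
Option B: score 736 ≥ 620; DTI 42% > 40%; LTV 75.9% ≤ 97% → does not qualify.
Option C: score 736 ≥ 660; DTI 42% ≤ 45%; LTV 75.9% ≤ 80%; reserves 14.9 ≥ 4 mo → qualifies.

Option C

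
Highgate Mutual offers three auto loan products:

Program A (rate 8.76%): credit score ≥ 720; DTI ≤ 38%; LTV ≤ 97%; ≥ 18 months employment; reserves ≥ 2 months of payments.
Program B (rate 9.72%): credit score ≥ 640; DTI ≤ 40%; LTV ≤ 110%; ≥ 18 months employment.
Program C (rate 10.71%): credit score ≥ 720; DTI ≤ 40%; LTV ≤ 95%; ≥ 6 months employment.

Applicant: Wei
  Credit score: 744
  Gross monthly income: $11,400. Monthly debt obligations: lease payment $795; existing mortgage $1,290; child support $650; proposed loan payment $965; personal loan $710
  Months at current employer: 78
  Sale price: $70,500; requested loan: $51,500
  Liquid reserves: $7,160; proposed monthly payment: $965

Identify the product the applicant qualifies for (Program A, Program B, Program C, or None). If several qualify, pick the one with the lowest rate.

Program B

Total debts = (795 + 1,290 + 650 + 965 + 710) = 4,410; DTI = 4,410/11,400 = 38.7%.
LTV = 51,500/70,500 = 73%.
Reserves = 7,160/965 = 7.4 months.
Program A: score 744 ≥ 720; DTI 38.7% > 38%; LTV 73% ≤ 97%; employment 78 ≥ 18 mo; reserves 7.4 ≥ 2 mo → does not qualify.
Program B: score 744 ≥ 640; DTI 38.7% ≤ 40%; LTV 73% ≤ 110%; employment 78 ≥ 18 mo → qualifies.
Program C: score 744 ≥ 720; DTI 38.7% ≤ 40%; LTV 73% ≤ 95%; employment 78 ≥ 6 mo → qualifies.
Qualifying: Program B, Program C. Lowest rate is 9.72% → Program B.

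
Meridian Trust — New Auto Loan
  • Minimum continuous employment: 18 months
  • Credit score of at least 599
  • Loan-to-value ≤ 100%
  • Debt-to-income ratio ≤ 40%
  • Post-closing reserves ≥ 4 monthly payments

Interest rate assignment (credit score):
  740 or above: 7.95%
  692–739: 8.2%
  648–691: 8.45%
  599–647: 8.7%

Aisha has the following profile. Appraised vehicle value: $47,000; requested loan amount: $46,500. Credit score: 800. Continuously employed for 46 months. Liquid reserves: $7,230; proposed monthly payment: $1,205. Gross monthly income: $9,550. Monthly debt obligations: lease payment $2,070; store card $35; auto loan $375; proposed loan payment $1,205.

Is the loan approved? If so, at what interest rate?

Approved at 7.95%

Credit score 800 ≥ 599 (meets minimum)
Liquid reserves cover 7,230/1,205 = 6.0 months — ≥ 4 required
LTV = 46,500/47,000 = 98.9% ≤ 100%
Total monthly debts = (2,070 + 35 + 375 + 1,205) = 3,685. Debt-to-income = 3,685/9,550 = 38.6% — meets 40% limit
Employment 46 ≥ 18 months
All requirements met. Score 800 falls in the 740 or above tier → 7.95%.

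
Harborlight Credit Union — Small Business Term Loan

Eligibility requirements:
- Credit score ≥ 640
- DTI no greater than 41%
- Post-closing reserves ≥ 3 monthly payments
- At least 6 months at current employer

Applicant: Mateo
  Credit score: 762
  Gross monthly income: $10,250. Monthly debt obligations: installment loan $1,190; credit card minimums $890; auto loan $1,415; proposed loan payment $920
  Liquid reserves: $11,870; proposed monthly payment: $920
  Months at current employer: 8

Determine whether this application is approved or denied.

Credit score 762 ≥ 640 (meets)
Total monthly debts = (1,190 + 890 + 1,415 + 920) = 4,415. Debt-to-income = 4,415/10,250 = 43.1% — over 41% limit
Reserves = 11,870/920 = 12.9 months ≥ 3
Employment 8 ≥ 6 months
Fails on DTI.

Denied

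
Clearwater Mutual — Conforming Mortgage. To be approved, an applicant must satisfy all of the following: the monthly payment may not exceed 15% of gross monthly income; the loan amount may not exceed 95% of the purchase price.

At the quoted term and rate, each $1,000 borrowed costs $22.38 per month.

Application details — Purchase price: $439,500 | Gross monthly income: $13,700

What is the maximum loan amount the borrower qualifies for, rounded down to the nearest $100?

$91,800

Payment cap: 15% × $13,700 = $2,055/month.
At $22.38 per $1,000, that supports 2,055/22.38 × 1,000 ≈ $91,823 → $91,800.
LTV cap: 95% × $439,500 = $417,525 → $417,500.
Binding constraint: payment-to-income.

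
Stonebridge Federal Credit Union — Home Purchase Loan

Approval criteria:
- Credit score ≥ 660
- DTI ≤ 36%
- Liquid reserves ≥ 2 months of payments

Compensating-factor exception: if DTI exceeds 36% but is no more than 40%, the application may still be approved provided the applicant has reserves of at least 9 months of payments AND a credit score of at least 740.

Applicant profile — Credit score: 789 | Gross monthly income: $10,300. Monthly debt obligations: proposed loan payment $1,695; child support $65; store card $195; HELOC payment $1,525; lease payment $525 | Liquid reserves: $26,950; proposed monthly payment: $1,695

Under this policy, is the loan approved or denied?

Credit score 789 ≥ 660 (meets base)
Total debts = (1,695 + 65 + 195 + 1,525 + 525) = 4,005. DTI = 4,005/10,300 = 38.9% > 36% — standard DTI limit exceeded.
Reserves = 26,950/1,695 = 15.9 months ≥ 2
DTI 38.9% is within the 36%–40% exception band; checking compensating factors.
Reserves 15.9 ≥ 9 months; credit score 789 ≥ 740.
Both compensating conditions met → exception applies.

Approved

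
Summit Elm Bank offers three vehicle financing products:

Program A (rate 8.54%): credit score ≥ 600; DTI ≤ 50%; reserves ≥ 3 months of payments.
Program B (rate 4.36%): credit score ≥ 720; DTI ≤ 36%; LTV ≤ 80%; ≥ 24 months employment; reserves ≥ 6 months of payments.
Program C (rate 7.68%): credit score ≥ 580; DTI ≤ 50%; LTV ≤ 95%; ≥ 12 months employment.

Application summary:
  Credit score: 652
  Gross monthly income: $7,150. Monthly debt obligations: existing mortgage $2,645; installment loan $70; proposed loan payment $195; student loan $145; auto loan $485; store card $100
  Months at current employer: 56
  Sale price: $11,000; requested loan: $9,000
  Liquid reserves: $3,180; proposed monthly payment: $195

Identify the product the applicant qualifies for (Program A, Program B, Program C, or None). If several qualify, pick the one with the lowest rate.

None

Total debts = (2,645 + 70 + 195 + 145 + 485 + 100) = 3,640; DTI = 3,640/7,150 = 50.9%.
LTV = 9,000/11,000 = 81.8%.
Reserves = 3,180/195 = 16.3 months.
Program A: score 652 ≥ 600; DTI 50.9% > 50%; reserves 16.3 ≥ 3 mo → does not qualify.
Program B: score 652 < 720; DTI 50.9% > 36%; LTV 81.8% > 80%; employment 56 ≥ 24 mo; reserves 16.3 ≥ 6 mo → does not qualify.
Program C: score 652 ≥ 580; DTI 50.9% > 50%; LTV 81.8% ≤ 95%; employment 56 ≥ 12 mo → does not qualify.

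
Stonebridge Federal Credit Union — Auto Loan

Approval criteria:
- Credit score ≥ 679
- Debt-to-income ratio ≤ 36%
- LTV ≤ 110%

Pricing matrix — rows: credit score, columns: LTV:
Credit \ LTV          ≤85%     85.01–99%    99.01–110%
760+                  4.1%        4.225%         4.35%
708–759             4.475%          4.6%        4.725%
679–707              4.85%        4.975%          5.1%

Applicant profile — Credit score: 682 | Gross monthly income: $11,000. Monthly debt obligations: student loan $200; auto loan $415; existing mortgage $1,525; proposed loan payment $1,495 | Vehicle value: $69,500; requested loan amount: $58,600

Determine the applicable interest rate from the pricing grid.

4.85%

Credit score 682 ≥ 679; Total monthly debts = (200 + 415 + 1,525 + 1,495) = 3,635. Debt-to-income = 3,635/11,000 = 33% — meets 36% limit
LTV = 58,600/69,500 = 84.3% ≤ 110%
Row: 682 falls in 679–707. Column: 84.3% falls in ≤85%. Rate = 4.85%.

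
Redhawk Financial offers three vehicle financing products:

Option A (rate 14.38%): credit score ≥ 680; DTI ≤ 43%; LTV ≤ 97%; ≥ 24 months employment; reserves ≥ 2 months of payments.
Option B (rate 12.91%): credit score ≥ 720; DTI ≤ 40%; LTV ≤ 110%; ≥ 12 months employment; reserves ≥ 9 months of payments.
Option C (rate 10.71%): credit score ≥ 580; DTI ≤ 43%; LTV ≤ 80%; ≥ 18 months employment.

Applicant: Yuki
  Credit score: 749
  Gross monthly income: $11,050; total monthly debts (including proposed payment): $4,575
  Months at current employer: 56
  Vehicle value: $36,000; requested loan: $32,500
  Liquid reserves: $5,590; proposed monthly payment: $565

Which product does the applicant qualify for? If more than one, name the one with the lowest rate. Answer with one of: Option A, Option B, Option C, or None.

DTI = 4,575/11,050 = 41.4%.
LTV = 32,500/36,000 = 90.3%.
Reserves = 5,590/565 = 9.9 months.
Option A: score 749 ≥ 680; DTI 41.4% ≤ 43%; LTV 90.3% ≤ 97%; employment 56 ≥ 24 mo; reserves 9.9 ≥ 2 mo → qualifies.
Option B: score 749 ≥ 720; DTI 41.4% > 40%; LTV 90.3% ≤ 110%; employment 56 ≥ 12 mo; reserves 9.9 ≥ 9 mo → does not qualify.
Option C: score 749 ≥ 580; DTI 41.4% ≤ 43%; LTV 90.3% > 80%; employment 56 ≥ 18 mo → does not qualify.

Option A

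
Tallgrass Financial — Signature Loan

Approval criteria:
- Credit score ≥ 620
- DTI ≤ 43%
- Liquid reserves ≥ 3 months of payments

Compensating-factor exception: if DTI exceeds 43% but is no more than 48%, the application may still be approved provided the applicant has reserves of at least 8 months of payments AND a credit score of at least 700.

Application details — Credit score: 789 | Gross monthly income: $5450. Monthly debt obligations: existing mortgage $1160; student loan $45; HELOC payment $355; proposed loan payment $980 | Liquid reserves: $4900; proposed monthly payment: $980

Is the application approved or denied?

Denied

Credit score 789 ≥ 620 (meets base)
Total debts = (1,160 + 45 + 355 + 980) = 2,540. DTI = 2,540/5,450 = 46.6% > 43% — standard DTI limit exceeded.
Reserves = 4,900/980 = 5.0 months ≥ 3
46.6% falls in the override range (43%–48%), so the compensating-factor test applies.
Override check — reserves: 5.0 mo (short of 8); score: 789 (ok).
Compensating-factor requirement not fully met.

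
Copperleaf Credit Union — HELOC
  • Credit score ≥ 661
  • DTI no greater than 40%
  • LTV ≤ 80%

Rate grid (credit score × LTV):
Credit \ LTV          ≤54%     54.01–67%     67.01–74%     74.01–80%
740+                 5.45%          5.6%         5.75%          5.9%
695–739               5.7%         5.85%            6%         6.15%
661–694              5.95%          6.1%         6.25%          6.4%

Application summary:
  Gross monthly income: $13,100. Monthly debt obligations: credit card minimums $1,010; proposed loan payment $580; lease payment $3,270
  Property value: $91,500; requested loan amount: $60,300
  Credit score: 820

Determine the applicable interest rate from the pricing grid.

Credit score 820 ≥ 661; Total monthly debts = (1,010 + 580 + 3,270) = 4,860. DTI: 4,860 ÷ 13,100 = 37.1%, within the 40% cap
LTV = 60,300/91,500 = 65.9% ≤ 80%
Score 820 is in the 740+ band; LTV 65.9% is in the 54.01–67% band → 5.6%.

5.6%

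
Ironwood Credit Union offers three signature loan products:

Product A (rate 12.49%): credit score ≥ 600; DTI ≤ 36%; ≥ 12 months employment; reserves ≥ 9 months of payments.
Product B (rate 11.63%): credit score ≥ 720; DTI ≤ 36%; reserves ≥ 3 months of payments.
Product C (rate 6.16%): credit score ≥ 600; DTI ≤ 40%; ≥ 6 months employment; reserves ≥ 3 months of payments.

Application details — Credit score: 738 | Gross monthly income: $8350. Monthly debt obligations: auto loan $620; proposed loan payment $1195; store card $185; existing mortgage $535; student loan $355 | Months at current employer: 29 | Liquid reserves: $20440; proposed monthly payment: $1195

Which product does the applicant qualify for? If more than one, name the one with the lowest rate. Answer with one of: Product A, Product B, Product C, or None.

Product C

Total debts = (620 + 1,195 + 185 + 535 + 355) = 2,890; DTI = 2,890/8,350 = 34.6%.
Reserves = 20,440/1,195 = 17.1 months.
Product A: score 738 ≥ 600; DTI 34.6% ≤ 36%; employment 29 ≥ 12 mo; reserves 17.1 ≥ 9 mo → qualifies.
Product B: score 738 ≥ 720; DTI 34.6% ≤ 36%; reserves 17.1 ≥ 3 mo → qualifies.
Product C: score 738 ≥ 600; DTI 34.6% ≤ 40%; employment 29 ≥ 6 mo; reserves 17.1 ≥ 3 mo → qualifies.
Qualifying: Product A, Product B, Product C. Lowest rate is 6.16% → Product C.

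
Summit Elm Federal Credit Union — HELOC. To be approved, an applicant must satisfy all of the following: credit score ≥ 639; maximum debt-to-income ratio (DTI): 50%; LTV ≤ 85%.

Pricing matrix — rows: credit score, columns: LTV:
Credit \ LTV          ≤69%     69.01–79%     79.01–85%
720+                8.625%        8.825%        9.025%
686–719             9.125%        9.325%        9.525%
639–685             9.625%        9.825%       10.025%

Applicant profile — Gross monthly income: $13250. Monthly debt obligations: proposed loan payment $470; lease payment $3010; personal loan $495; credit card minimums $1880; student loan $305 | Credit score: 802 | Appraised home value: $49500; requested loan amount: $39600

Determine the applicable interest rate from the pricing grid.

Credit score 802 ≥ 639; Total monthly debts = (470 + 3,010 + 495 + 1,880 + 305) = 6,160. DTI = 6,160/13,250 = 46.5% ≤ 50%
LTV: 39,600 ÷ 49,500 = 80%, within 85% cap
Score 802 is in the 720+ band; LTV 80% is in the 79.01–85% band → 9.025%.

9.025%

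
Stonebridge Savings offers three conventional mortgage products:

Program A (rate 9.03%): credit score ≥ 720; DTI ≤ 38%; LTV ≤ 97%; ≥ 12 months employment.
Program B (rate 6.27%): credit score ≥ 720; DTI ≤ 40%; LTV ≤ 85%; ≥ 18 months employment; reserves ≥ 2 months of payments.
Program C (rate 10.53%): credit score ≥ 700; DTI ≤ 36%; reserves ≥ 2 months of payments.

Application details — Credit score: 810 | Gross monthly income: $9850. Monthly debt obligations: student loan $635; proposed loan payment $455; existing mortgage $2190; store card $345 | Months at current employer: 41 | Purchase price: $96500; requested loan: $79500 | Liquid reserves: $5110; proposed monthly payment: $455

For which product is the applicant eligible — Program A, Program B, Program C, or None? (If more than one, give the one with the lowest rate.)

Total debts = (635 + 455 + 2,190 + 345) = 3,625; DTI = 3,625/9,850 = 36.8%.
LTV = 79,500/96,500 = 82.4%.
Reserves = 5,110/455 = 11.2 months.
Program A: score 810 ≥ 720; DTI 36.8% ≤ 38%; LTV 82.4% ≤ 97%; employment 41 ≥ 12 mo → qualifies.
Program B: score 810 ≥ 720; DTI 36.8% ≤ 40%; LTV 82.4% ≤ 85%; employment 41 ≥ 18 mo; reserves 11.2 ≥ 2 mo → qualifies.
Program C: score 810 ≥ 700; DTI 36.8% > 36%; reserves 11.2 ≥ 2 mo → does not qualify.
Qualifying: Program A, Program B. Lowest rate is 6.27% → Program B.

Program B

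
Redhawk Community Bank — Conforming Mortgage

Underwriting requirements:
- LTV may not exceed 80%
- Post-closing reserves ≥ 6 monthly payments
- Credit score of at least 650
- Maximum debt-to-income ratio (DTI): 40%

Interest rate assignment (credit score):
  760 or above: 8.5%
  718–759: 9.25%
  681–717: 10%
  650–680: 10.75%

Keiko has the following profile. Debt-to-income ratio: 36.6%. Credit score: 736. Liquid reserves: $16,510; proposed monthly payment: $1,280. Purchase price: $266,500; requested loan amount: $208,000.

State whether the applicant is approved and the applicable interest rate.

Credit score 736 ≥ 650 (meets minimum)
DTI 36.6% is within the 40% limit
Reserves: 16,510 ÷ 1,280 = 12.9 months (meets 6-month minimum)
Loan-to-value = 208,000/266,500 = 78% — pass (80% max)
All requirements met. Score 736 falls in the 718–759 tier → 9.25%.

Approved at 9.25%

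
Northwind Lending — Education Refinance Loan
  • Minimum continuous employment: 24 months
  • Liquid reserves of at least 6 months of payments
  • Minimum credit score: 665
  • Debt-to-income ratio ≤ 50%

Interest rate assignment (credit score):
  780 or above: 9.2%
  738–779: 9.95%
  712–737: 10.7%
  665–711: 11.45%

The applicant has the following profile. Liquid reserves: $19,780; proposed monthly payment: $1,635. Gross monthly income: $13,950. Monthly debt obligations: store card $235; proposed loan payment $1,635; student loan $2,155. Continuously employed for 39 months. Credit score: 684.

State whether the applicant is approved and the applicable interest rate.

Approved at 11.45%

Credit score 684 ≥ 665 (meets minimum)
Employment 39 ≥ 24 months
Reserves = 19,780/1,635 = 12.1 months ≥ 6
Total monthly debts = (235 + 1,635 + 2,155) = 4,025. DTI = 4,025/13,950 = 28.9% ≤ 50%
All requirements met. Score 684 falls in the 665–711 tier → 11.45%.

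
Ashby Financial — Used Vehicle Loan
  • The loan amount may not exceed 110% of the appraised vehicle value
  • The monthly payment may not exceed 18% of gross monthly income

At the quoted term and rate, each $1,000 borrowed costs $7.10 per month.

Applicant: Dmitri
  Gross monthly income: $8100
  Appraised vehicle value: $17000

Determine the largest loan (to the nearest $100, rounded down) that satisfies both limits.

$18,700

Payment cap: 18% × $8,100 = $1,458/month.
At $7.10 per $1,000, that supports 1,458/7.10 × 1,000 ≈ $205,352 → $205,300.
LTV cap: 110% × $17,000 = $18,700 → $18,700.
Binding constraint: loan-to-value.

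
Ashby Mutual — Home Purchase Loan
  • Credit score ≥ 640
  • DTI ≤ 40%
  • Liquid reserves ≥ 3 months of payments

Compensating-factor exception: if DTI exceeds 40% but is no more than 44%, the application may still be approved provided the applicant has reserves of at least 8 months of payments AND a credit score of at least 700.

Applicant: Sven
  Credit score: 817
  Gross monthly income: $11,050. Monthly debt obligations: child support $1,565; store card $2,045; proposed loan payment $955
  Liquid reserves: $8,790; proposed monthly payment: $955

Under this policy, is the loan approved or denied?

Approved

Credit score 817 ≥ 640 (meets base)
Total debts = (1,565 + 2,045 + 955) = 4,565. DTI: 4,565 ÷ 11,050 = 41.3%, over the 40% base limit.
Reserves = 8,790/955 = 9.2 months ≥ 3
41.3% falls in the override range (40%–44%), so the compensating-factor test applies.
Reserves 9.2 ≥ 8 months; credit score 817 ≥ 700.
Both compensating conditions met → exception applies.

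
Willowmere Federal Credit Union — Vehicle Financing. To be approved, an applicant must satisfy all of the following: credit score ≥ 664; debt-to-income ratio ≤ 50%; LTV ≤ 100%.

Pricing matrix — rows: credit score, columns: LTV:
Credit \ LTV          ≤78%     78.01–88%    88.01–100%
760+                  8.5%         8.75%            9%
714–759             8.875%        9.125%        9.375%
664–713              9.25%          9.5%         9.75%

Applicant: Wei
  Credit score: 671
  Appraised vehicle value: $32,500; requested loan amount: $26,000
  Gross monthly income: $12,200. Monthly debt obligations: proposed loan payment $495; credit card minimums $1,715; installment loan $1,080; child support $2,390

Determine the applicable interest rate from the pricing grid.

9.5%

Credit score 671 ≥ 664; Total monthly debts = (495 + 1,715 + 1,080 + 2,390) = 5,680. DTI = 5,680/12,200 = 46.6% ≤ 50%
Loan-to-value = 26,000/32,500 = 80% — pass (100% max)
Row: 671 falls in 664–713. Column: 80% falls in 78.01–88%. Rate = 9.5%.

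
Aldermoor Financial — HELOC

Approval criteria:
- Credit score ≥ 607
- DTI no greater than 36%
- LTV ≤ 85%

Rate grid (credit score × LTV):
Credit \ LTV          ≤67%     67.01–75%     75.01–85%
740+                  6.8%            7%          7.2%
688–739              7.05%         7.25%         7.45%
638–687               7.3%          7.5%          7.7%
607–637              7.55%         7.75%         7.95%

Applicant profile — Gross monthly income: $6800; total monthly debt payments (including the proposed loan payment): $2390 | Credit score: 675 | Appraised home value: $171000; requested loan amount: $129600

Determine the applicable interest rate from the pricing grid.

7.7%

Credit score 675 ≥ 607; DTI = 2,390/6,800 = 35.1% ≤ 36%
Loan-to-value = 129,600/171,000 = 75.8% — pass (85% max)
Row: 675 falls in 638–687. Column: 75.8% falls in 75.01–85%. Rate = 7.7%.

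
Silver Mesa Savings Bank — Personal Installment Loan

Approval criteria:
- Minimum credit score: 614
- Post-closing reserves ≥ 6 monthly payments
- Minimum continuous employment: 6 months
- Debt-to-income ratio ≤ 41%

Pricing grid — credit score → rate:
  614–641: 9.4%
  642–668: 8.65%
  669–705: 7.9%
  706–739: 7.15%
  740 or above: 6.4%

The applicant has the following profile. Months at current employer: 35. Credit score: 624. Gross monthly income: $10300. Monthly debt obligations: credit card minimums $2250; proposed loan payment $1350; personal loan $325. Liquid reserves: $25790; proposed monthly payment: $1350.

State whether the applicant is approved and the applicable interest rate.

Credit score 624 ≥ 614 (meets minimum)
Liquid reserves cover 25,790/1,350 = 19.1 months — ≥ 6 required
Total monthly debts = (2,250 + 1,350 + 325) = 3,925. DTI = 3,925/10,300 = 38.1% ≤ 41%
Employment 35 ≥ 6 months
All requirements met. Score 624 falls in the 614–641 tier → 9.4%.

Approved at 9.4%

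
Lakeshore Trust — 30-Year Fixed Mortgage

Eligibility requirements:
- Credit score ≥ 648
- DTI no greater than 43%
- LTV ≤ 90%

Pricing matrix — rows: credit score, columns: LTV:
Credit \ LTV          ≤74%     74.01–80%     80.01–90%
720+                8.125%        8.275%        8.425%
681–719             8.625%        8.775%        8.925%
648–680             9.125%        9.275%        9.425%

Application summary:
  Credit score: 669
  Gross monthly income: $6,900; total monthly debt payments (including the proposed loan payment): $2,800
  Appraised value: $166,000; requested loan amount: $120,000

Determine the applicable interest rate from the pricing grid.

9.125%

Credit score 669 ≥ 648; DTI = 2,800/6,900 = 40.6% ≤ 43%
LTV = 120,000/166,000 = 72.3% ≤ 90%
Credit 669 → row 648–680; LTV 72.3% → column ≤74%. Grid cell → 9.125%.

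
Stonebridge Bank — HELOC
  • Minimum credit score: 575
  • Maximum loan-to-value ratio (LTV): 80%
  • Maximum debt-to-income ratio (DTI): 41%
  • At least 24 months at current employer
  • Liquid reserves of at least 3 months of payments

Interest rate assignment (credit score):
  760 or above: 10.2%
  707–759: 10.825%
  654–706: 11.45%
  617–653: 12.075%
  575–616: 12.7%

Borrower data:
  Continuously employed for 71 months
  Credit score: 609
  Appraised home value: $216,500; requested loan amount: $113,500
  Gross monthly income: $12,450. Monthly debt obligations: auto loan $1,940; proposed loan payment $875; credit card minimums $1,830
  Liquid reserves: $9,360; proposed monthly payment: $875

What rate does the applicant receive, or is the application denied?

Approved at 12.7%

Credit score 609 ≥ 575 (meets minimum)
Employment 71 ≥ 24 months
Reserves = 9,360/875 = 10.7 months ≥ 3
LTV: 113,500 ÷ 216,500 = 52.4%, within 80% cap
Total monthly debts = (1,940 + 875 + 1,830) = 4,645. Debt-to-income = 4,645/12,450 = 37.3% — meets 41% limit
All requirements met. Score 609 falls in the 575–616 tier → 12.7%.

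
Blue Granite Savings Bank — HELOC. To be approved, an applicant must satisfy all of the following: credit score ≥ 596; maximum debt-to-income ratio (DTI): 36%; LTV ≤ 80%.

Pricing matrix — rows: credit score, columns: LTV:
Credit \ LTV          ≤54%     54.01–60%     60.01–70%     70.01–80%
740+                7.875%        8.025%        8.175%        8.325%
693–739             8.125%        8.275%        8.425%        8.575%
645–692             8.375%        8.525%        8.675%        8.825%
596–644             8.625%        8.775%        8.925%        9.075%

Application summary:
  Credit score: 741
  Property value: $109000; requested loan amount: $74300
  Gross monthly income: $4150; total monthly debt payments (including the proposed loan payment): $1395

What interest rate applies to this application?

8.175%

Credit score 741 ≥ 596; DTI: 1,395 ÷ 4,150 = 33.6%, within the 36% cap
LTV: 74,300 ÷ 109,000 = 68.2%, within 80% cap
Row: 741 falls in 740+. Column: 68.2% falls in 60.01–70%. Rate = 8.175%.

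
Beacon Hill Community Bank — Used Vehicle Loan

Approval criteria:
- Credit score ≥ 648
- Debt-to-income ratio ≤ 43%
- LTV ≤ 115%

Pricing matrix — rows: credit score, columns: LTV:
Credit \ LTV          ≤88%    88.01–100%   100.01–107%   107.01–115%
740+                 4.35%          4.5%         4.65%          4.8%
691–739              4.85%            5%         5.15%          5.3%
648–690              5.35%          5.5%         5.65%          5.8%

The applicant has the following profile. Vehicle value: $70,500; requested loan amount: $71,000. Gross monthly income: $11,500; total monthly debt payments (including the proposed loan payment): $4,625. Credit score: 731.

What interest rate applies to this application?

5.15%

Credit score 731 ≥ 648; DTI = 4,625/11,500 = 40.2% ≤ 43%
LTV = 71,000/70,500 = 100.7% ≤ 115%
Credit 731 → row 691–739; LTV 100.7% → column 100.01–107%. Grid cell → 5.15%.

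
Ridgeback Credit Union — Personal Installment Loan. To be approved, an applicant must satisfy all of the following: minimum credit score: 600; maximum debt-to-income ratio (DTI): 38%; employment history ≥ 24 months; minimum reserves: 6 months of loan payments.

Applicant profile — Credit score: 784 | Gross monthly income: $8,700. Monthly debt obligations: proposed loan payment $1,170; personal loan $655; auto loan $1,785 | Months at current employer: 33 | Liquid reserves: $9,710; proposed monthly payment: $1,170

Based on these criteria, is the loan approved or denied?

Denied

Credit score 784 ≥ 600 (meets)
Total monthly debts = (1,170 + 655 + 1,785) = 3,610. DTI = 3,610/8,700 = 41.5% > 38%
Employment 33 ≥ 24 months
Reserves: 9,710 ÷ 1,170 = 8.3 months (meets 6-month minimum)
Fails on DTI.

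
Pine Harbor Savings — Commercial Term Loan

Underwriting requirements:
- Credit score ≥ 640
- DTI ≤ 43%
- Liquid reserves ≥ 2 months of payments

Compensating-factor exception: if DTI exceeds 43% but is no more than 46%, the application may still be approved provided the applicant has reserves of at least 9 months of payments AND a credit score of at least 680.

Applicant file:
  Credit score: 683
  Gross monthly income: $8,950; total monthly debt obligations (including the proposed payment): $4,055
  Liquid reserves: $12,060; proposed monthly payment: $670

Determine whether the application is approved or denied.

Approved

Credit score 683 ≥ 640 (meets base)
DTI: 4,055 ÷ 8,950 = 45.3%, over the 43% base limit.
Reserves = 12,060/670 = 18.0 months ≥ 2
DTI 45.3% is within the 43%–46% exception band; checking compensating factors.
Override check — reserves: 18.0 mo (ok); score: 683 (ok).
Both override conditions satisfied; DTI exception granted.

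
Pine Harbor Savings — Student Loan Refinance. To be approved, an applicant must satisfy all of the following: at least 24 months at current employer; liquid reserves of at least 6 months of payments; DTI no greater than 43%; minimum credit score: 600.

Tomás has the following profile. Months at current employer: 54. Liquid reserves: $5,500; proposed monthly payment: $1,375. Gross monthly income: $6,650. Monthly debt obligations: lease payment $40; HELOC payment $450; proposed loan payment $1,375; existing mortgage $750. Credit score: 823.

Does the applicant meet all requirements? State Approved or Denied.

Employment 54 ≥ 24 months
Reserves: 5,500 ÷ 1,375 = 4.0 months (below 6-month minimum)
Total monthly debts = (40 + 450 + 1,375 + 750) = 2,615. DTI = 2,615/6,650 = 39.3% ≤ 43%
Credit score 823 ≥ 600 (meets)
Fails on reserves.

Denied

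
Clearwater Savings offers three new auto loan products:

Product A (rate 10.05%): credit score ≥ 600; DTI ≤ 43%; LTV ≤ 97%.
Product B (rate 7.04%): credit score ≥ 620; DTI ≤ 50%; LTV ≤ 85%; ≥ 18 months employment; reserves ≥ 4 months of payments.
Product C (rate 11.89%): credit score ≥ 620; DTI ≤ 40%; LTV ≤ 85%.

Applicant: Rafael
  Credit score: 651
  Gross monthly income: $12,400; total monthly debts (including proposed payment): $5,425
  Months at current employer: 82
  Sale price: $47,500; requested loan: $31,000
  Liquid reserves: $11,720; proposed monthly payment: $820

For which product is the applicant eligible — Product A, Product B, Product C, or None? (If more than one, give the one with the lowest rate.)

DTI = 5,425/12,400 = 43.8%.
LTV = 31,000/47,500 = 65.3%.
Reserves = 11,720/820 = 14.3 months.
Product A: score 651 ≥ 600; DTI 43.8% > 43%; LTV 65.3% ≤ 97% → does not qualify.
Product B: score 651 ≥ 620; DTI 43.8% ≤ 50%; LTV 65.3% ≤ 85%; employment 82 ≥ 18 mo; reserves 14.3 ≥ 4 mo → qualifies.
Product C: score 651 ≥ 620; DTI 43.8% > 40%; LTV 65.3% ≤ 85% → does not qualify.

Product B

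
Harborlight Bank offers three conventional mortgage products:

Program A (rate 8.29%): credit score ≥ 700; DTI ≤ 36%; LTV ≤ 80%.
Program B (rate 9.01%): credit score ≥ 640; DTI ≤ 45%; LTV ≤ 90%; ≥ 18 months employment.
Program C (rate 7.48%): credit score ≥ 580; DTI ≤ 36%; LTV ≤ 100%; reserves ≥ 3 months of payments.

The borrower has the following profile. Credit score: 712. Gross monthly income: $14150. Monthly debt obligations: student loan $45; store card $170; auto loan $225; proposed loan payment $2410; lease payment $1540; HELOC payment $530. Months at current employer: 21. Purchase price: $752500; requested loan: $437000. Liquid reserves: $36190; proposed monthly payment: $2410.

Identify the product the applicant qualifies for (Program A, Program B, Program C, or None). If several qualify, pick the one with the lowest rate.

Program C

Total debts = (45 + 170 + 225 + 2,410 + 1,540 + 530) = 4,920; DTI = 4,920/14,150 = 34.8%.
LTV = 437,000/752,500 = 58.1%.
Reserves = 36,190/2,410 = 15.0 months.
Program A: score 712 ≥ 700; DTI 34.8% ≤ 36%; LTV 58.1% ≤ 80% → qualifies.
Program B: score 712 ≥ 640; DTI 34.8% ≤ 45%; LTV 58.1% ≤ 90%; employment 21 ≥ 18 mo → qualifies.
Program C: score 712 ≥ 580; DTI 34.8% ≤ 36%; LTV 58.1% ≤ 100%; reserves 15.0 ≥ 3 mo → qualifies.
Qualifying: Program A, Program B, Program C. Lowest rate is 7.48% → Program C.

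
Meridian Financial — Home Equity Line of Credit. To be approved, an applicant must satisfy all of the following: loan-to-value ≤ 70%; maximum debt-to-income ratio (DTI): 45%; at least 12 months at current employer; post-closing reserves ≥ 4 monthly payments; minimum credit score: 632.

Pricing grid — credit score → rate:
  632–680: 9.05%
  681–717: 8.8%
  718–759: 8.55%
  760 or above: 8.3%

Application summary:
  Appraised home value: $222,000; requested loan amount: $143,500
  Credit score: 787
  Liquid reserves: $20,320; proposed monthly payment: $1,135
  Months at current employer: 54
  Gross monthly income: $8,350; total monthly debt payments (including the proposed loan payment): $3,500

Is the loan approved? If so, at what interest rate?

Credit score 787 ≥ 632 (meets minimum)
Reserves: 20,320 ÷ 1,135 = 17.9 months (meets 4-month minimum)
Employment 54 ≥ 12 months
Debt-to-income = 3,500/8,350 = 41.9% — meets 45% limit
LTV = 143,500/222,000 = 64.6% ≤ 70%
All requirements met. Score 787 falls in the 760 or above tier → 8.3%.

Approved at 8.3%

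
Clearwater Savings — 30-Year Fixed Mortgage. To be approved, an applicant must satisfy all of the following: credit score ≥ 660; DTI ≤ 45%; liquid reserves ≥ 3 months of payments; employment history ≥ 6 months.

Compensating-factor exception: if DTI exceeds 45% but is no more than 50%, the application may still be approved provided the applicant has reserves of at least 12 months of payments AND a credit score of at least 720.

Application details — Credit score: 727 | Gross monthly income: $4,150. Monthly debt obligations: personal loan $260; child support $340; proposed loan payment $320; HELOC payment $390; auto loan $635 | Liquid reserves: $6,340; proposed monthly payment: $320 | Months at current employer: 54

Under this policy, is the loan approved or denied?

Approved

Credit score 727 ≥ 660 (meets base)
Total debts = (260 + 340 + 320 + 390 + 635) = 1,945. DTI = 1,945/4,150 = 46.9% > 45% — standard DTI limit exceeded.
Reserves = 6,340/320 = 19.8 months ≥ 3
Employment 54 ≥ 6 months
DTI 46.9% is within the 45%–50% exception band; checking compensating factors.
Reserves 19.8 ≥ 12 months; credit score 727 ≥ 720.
Both override conditions satisfied; DTI exception granted.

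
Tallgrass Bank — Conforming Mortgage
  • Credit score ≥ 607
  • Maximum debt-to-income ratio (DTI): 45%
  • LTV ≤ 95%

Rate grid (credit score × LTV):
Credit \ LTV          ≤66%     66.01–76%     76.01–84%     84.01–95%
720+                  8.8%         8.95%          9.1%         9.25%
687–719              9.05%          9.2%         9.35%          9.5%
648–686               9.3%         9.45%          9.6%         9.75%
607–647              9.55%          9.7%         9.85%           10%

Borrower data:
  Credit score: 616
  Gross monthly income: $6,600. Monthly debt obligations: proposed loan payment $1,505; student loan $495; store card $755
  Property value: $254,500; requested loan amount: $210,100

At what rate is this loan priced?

Credit score 616 ≥ 607; Total monthly debts = (1,505 + 495 + 755) = 2,755. Debt-to-income = 2,755/6,600 = 41.7% — meets 45% limit
LTV = 210,100/254,500 = 82.6% ≤ 95%
Credit 616 → row 607–647; LTV 82.6% → column 76.01–84%. Grid cell → 9.85%.

9.85%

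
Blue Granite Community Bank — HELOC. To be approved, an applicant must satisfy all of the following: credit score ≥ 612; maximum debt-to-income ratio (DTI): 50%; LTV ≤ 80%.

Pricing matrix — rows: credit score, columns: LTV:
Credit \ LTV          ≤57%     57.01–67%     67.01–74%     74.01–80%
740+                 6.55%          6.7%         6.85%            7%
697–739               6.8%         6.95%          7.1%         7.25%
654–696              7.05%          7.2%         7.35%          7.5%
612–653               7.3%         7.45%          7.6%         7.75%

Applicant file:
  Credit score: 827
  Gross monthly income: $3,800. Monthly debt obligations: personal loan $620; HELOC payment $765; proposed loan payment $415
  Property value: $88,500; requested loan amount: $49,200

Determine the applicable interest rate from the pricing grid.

Credit score 827 ≥ 612; Total monthly debts = (620 + 765 + 415) = 1,800. DTI = 1,800/3,800 = 47.4% ≤ 50%
LTV: 49,200 ÷ 88,500 = 55.6%, within 80% cap
Row: 827 falls in 740+. Column: 55.6% falls in ≤57%. Rate = 6.55%.

6.55%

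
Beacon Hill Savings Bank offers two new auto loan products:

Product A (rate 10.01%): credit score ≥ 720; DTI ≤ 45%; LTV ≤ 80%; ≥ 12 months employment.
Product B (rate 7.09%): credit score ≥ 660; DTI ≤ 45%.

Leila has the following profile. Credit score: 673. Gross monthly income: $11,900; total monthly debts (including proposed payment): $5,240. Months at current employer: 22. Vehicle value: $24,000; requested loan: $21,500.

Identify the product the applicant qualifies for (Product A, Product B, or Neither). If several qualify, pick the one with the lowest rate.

DTI = 5,240/11,900 = 44%.
LTV = 21,500/24,000 = 89.6%.
Product A: score 673 < 720; DTI 44% ≤ 45%; LTV 89.6% > 80%; employment 22 ≥ 12 mo → does not qualify.
Product B: score 673 ≥ 660; DTI 44% ≤ 45% → qualifies.

Product B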